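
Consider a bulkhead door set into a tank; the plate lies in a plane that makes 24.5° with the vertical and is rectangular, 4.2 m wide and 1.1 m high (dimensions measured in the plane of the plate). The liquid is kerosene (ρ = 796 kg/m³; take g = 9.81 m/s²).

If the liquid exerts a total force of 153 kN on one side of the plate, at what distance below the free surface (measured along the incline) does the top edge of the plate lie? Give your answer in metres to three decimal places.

y_top ≈ 4.111 m

γ = ρg = 796 × 9.81 / 1000 = 7.80876 kN/m³.
A = 4.2 × 1.1 = 4.62 m².
From F = γ·h_c·A, the centroid depth is h_c = 153/(7.80876 × 4.62) = 4.24099 m.
The plate makes 24.5° with the vertical, i.e. θ = 90° − 24.5° = 65.5° to the horizontal. Measuring y along the incline from the free-surface line, vertical depth h = y·sinθ with sinθ = 0.909961.
Along the incline, y_c = h_c/sinθ = 4.24099/0.909961 = 4.66063 m.
The centroid lies 1.1/2 = 0.55 m below the top edge, so the top edge sits at y_top = 4.66063 − 0.55 = 4.11063 m along the incline.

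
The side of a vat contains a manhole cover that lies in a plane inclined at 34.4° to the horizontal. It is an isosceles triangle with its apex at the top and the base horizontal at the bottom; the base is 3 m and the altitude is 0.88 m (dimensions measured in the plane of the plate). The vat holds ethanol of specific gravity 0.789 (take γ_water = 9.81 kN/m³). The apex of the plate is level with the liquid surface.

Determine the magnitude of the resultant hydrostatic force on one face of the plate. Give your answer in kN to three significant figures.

γ = 0.789 × 9.81 = 7.74009 kN/m³.
Let θ = 34.4° be the plate's angle to the horizontal; measure y along the incline from where the plane meets the free surface. Vertical depth h = y·sinθ with sinθ = 0.564967.
With the apex up, the centroid sits 2h/3 = 2 × 0.88/3 = 0.586667 m below the apex, so y_c = 0.586667 m and h_c = 0.586667 × 0.564967 = 0.331447 m.
A = ½ × 3 × 0.88 = 1.32 m².
Resultant F = γ·h_c·A = 7.74009 × 0.331447 × 1.32 = 3.38637 kN.

F ≈ 3.39 kN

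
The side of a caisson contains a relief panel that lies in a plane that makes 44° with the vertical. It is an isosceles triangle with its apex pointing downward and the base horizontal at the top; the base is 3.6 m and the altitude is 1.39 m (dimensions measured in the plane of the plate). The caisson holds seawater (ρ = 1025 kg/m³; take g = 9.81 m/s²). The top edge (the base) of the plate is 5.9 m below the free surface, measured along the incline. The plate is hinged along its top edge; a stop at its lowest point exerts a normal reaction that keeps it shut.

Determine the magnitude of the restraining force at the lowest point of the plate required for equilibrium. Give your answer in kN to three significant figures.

P ≈ 39.8 kN

γ = ρg = 1025 × 9.81 / 1000 = 10.05525 kN/m³.
The plate makes 44° with the vertical, i.e. θ = 90° − 44° = 46° to the horizontal. Measuring y along the incline from the free-surface line, vertical depth h = y·sinθ with sinθ = 0.719340.
With the apex down, the centroid sits h/3 = 1.39/3 = 0.463333 m below the base (the top edge), so y_c = 5.9 + 0.463333 = 6.36333 m and h_c = 6.36333 × 0.719340 = 4.5774 m.
A = ½ × 3.6 × 1.39 = 2.502 m².
Resultant F = γ·h_c·A = 10.05525 × 4.5774 × 2.502 = 115.159 kN.
I_c = b·h³/36 = 3.6 × 1.39³/36 = 0.268562 m⁴.
Centre of pressure: y_p = y_c + I_c/(y_c·A) = 6.36333 + 0.268562/(6.36333 × 2.502) = 6.36333 + 0.0168684 = 6.3802 m along the plane.
The resultant acts 0.463333 + 0.0168684 = 0.480201 m (along the plate) below the hinge at the top edge, so the moment about the hinge is M = F × 0.480201 = 115.159 × 0.480201 = 55.2995 kN·m.
A normal force at the bottom, 1.39 m from the hinge, must supply this moment: P = 55.2995/1.39 = 39.7838 kN.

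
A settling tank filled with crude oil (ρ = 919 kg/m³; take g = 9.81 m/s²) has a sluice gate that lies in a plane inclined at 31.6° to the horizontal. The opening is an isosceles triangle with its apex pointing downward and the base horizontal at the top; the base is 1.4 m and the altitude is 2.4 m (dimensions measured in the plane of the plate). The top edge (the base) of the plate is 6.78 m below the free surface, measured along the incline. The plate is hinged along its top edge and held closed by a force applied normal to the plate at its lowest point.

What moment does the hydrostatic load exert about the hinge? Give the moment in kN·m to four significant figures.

M ≈ 50.66 kN·m

γ = ρg = 919 × 9.81 / 1000 = 9.01539 kN/m³.
Let θ = 31.6° be the plate's angle to the horizontal; measure y along the incline from where the plane meets the free surface. Vertical depth h = y·sinθ with sinθ = 0.523986.
With the apex down, the centroid sits h/3 = 2.4/3 = 0.8 m below the base (the top edge), so y_c = 6.78 + 0.8 = 7.58 m and h_c = 7.58 × 0.523986 = 3.97181 m.
A = ½ × 1.4 × 2.4 = 1.68 m².
Resultant F = γ·h_c·A = 9.01539 × 3.97181 × 1.68 = 60.1565 kN.
I_c = b·h³/36 = 1.4 × 2.4³/36 = 0.5376 m⁴.
Centre of pressure: y_p = y_c + I_c/(y_c·A) = 7.58 + 0.5376/(7.58 × 1.68) = 7.58 + 0.0422164 = 7.62222 m along the plane.
The resultant acts 0.8 + 0.0422164 = 0.842216 m (along the plate) below the hinge at the top edge, so the moment about the hinge is M = F × 0.842216 = 60.1565 × 0.842216 = 50.6648 kN·m.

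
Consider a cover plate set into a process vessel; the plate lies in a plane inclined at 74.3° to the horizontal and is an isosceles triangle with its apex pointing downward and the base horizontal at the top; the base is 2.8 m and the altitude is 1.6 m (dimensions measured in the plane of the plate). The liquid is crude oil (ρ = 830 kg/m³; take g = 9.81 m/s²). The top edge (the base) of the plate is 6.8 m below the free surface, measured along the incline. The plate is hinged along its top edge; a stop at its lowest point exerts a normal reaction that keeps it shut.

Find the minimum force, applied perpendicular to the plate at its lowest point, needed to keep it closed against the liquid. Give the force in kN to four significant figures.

P ≈ 44.48 kN

γ = ρg = 830 × 9.81 / 1000 = 8.1423 kN/m³.
Let θ = 74.3° be the plate's angle to the horizontal; measure y along the incline from where the plane meets the free surface. Vertical depth h = y·sinθ with sinθ = 0.962692.
With the apex down, the centroid sits h/3 = 1.6/3 = 0.533333 m below the base (the top edge), so y_c = 6.8 + 0.533333 = 7.33333 m and h_c = 7.33333 × 0.962692 = 7.05974 m.
A = ½ × 2.8 × 1.6 = 2.24 m².
Resultant F = γ·h_c·A = 8.1423 × 7.05974 × 2.24 = 128.761 kN.
I_c = b·h³/36 = 2.8 × 1.6³/36 = 0.318578 m⁴.
Centre of pressure: y_p = y_c + I_c/(y_c·A) = 7.33333 + 0.318578/(7.33333 × 2.24) = 7.33333 + 0.019394 = 7.35272 m along the plane.
The resultant acts 0.533333 + 0.019394 = 0.552727 m (along the plate) below the hinge at the top edge, so the moment about the hinge is M = F × 0.552727 = 128.761 × 0.552727 = 71.1697 kN·m.
A normal force at the bottom, 1.6 m from the hinge, must supply this moment: P = 71.1697/1.6 = 44.4811 kN.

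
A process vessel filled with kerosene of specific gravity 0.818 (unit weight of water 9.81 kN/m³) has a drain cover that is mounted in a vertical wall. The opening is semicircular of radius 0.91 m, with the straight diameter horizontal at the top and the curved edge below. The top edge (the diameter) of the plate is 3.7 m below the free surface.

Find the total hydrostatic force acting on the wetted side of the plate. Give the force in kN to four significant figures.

F ≈ 42.65 kN

γ = 0.818 × 9.81 = 8.02458 kN/m³.
The centroid of a semicircle lies 4r/(3π) = 0.386216 m from the diameter, here below the top edge, so the centroid depth is h_c = 3.7 + 0.386216 = 4.08622 m.
A = πr²/2 = π × 0.91²/2 = 1.30078 m².
Resultant F = γ·h_c·A = 8.02458 × 4.08622 × 1.30078 = 42.6528 kN.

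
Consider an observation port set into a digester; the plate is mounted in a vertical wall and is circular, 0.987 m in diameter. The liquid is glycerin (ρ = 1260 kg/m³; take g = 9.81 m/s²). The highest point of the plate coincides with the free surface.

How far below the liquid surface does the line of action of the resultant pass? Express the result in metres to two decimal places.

γ = ρg = 1260 × 9.81 / 1000 = 12.3606 kN/m³.
The centroid is at the centre, 0.4935 m below the top of the plate, so the centroid depth is h_c = 0.4935 m.
A = π(0.4935)² = 0.765111 m².
Resultant F = γ·h_c·A = 12.3606 × 0.4935 × 0.765111 = 4.66714 kN.
I_c = πr⁴/4 = π × 0.4935⁴/4 = 0.0465842 m⁴.
Centre of pressure: y_p = y_c + I_c/(y_c·A) = 0.4935 + 0.0465842/(0.4935 × 0.765111) = 0.4935 + 0.123375 = 0.616875 m along the plane.

h_p = 0.62 m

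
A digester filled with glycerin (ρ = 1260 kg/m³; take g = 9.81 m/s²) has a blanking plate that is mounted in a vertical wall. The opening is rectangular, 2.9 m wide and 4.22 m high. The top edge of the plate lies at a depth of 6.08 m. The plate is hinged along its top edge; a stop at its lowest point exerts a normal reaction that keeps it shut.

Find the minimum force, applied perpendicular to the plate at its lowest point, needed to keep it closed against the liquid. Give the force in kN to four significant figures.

P ≈ 672.6 kN

γ = ρg = 1260 × 9.81 / 1000 = 12.3606 kN/m³.
The centroid lies 4.22/2 = 2.11 m below the top edge, so the centroid depth is h_c = 6.08 + 2.11 = 8.19 m.
A = 2.9 × 4.22 = 12.238 m².
Resultant F = γ·h_c·A = 12.3606 × 8.19 × 12.238 = 1238.89 kN.
I_c = b·h³/12 = 2.9 × 4.22³/12 = 18.1616 m⁴.
Centre of pressure: y_p = y_c + I_c/(y_c·A) = 8.19 + 18.1616/(8.19 × 12.238) = 8.19 + 0.181201 = 8.3712 m along the plane.
The resultant acts 2.11 + 0.181201 = 2.2912 m (along the plate) below the hinge at the top edge, so the moment about the hinge is M = F × 2.2912 = 1238.89 × 2.2912 = 2838.54 kN·m.
A normal force at the bottom, 4.22 m from the hinge, must supply this moment: P = 2838.54/4.22 = 672.64 kN.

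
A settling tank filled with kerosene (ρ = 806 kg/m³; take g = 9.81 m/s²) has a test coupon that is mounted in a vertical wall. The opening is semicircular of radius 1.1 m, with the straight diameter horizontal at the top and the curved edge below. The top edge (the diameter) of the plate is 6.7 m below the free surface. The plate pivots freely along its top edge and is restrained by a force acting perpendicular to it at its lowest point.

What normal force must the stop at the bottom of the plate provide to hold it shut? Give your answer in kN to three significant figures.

P ≈ 46.9 kN

γ = ρg = 806 × 9.81 / 1000 = 7.90686 kN/m³.
The centroid of a semicircle lies 4r/(3π) = 0.466854 m from the diameter, here below the top edge, so the centroid depth is h_c = 6.7 + 0.466854 = 7.16685 m.
A = πr²/2 = π × 1.1²/2 = 1.90066 m².
Resultant F = γ·h_c·A = 7.90686 × 7.16685 × 1.90066 = 107.705 kN.
I_c = (π/8 − 8/(9π))·r⁴ = 0.109757 × 1.1⁴ = 0.160695 m⁴.
Centre of pressure: y_p = y_c + I_c/(y_c·A) = 7.16685 + 0.160695/(7.16685 × 1.90066) = 7.16685 + 0.0117969 = 7.17865 m along the plane.
The resultant acts 0.466854 + 0.0117969 = 0.478651 m (along the plate) below the hinge at the top edge, so the moment about the hinge is M = F × 0.478651 = 107.705 × 0.478651 = 51.5531 kN·m.
A normal force at the bottom, 1.1 m from the hinge, must supply this moment: P = 51.5531/1.1 = 46.8665 kN.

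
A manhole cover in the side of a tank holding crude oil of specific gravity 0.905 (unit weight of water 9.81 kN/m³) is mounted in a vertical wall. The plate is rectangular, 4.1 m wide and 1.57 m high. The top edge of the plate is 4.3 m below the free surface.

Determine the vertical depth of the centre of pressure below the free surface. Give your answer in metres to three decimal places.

h_p = 5.125 m

γ = 0.905 × 9.81 = 8.87805 kN/m³.
The centroid lies 1.57/2 = 0.785 m below the top edge, so the centroid depth is h_c = 4.3 + 0.785 = 5.085 m.
A = 4.1 × 1.57 = 6.437 m².
Resultant F = γ·h_c·A = 8.87805 × 5.085 × 6.437 = 290.598 kN.
I_c = b·h³/12 = 4.1 × 1.57³/12 = 1.32221 m⁴.
Centre of pressure: y_p = y_c + I_c/(y_c·A) = 5.085 + 1.32221/(5.085 × 6.437) = 5.085 + 0.0403948 = 5.12539 m along the plane.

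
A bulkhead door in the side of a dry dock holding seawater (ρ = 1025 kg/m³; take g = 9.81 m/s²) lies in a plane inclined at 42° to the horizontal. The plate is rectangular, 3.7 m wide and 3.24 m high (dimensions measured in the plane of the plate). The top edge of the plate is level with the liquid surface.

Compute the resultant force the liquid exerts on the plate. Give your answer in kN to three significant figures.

γ = ρg = 1025 × 9.81 / 1000 = 10.05525 kN/m³.
Let θ = 42° be the plate's angle to the horizontal; measure y along the incline from where the plane meets the free surface. Vertical depth h = y·sinθ with sinθ = 0.669131.
The centroid lies 3.24/2 = 1.62 m below the top edge, so y_c = 1.62 m and h_c = 1.62 × 0.669131 = 1.08399 m.
A = 3.7 × 3.24 = 11.988 m².
Resultant F = γ·h_c·A = 10.05525 × 1.08399 × 11.988 = 130.667 kN.

F ≈ 131 kN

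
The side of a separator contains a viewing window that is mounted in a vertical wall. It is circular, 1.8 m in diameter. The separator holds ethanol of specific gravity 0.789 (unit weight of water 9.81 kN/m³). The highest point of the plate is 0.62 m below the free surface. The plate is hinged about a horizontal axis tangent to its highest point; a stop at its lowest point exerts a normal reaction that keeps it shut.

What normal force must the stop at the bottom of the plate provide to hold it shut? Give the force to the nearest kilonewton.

γ = 0.789 × 9.81 = 7.74009 kN/m³.
The centroid is at the centre, 0.9 m below the top of the plate, so the centroid depth is h_c = 0.62 + 0.9 = 1.52 m.
A = π(0.9)² = 2.54469 m².
Resultant F = γ·h_c·A = 7.74009 × 1.52 × 2.54469 = 29.9381 kN.
I_c = πr⁴/4 = π × 0.9⁴/4 = 0.5153 m⁴.
Centre of pressure: y_p = y_c + I_c/(y_c·A) = 1.52 + 0.5153/(1.52 × 2.54469) = 1.52 + 0.133224 = 1.65322 m along the plane.
The resultant acts 0.9 + 0.133224 = 1.03322 m (along the plate) below the hinge at the top edge, so the moment about the hinge is M = F × 1.03322 = 29.9381 × 1.03322 = 30.9326 kN·m.
A normal force at the bottom, 1.8 m from the hinge, must supply this moment: P = 30.9326/1.8 = 17.1848 kN.

P ≈ 17 kN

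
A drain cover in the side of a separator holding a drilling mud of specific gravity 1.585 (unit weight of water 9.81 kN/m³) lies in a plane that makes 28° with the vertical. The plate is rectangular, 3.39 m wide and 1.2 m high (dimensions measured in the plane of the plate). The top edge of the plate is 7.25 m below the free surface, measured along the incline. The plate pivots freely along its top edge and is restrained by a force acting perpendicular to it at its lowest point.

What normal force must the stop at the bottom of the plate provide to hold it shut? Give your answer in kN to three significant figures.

γ = 1.585 × 9.81 = 15.54885 kN/m³.
The plate makes 28° with the vertical, i.e. θ = 90° − 28° = 62° to the horizontal. Measuring y along the incline from the free-surface line, vertical depth h = y·sinθ with sinθ = 0.882948.
The centroid lies 1.2/2 = 0.6 m below the top edge, so y_c = 7.25 + 0.6 = 7.85 m and h_c = 7.85 × 0.882948 = 6.93114 m.
A = 3.39 × 1.2 = 4.068 m².
Resultant F = γ·h_c·A = 15.54885 × 6.93114 × 4.068 = 438.413 kN.
I_c = b·h³/12 = 3.39 × 1.2³/12 = 0.48816 m⁴.
Centre of pressure: y_p = y_c + I_c/(y_c·A) = 7.85 + 0.48816/(7.85 × 4.068) = 7.85 + 0.0152866 = 7.86529 m along the plane.
The resultant acts 0.6 + 0.0152866 = 0.615287 m (along the plate) below the hinge at the top edge, so the moment about the hinge is M = F × 0.615287 = 438.413 × 0.615287 = 269.75 kN·m.
A normal force at the bottom, 1.2 m from the hinge, must supply this moment: P = 269.75/1.2 = 224.792 kN.

P ≈ 225 kN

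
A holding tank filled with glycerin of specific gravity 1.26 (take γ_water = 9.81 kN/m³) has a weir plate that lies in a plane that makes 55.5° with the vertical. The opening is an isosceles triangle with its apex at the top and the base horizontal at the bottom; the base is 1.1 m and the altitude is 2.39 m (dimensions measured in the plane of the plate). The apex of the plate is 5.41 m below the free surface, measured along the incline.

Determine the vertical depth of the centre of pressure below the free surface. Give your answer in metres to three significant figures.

h_p = 3.99 m

γ = 1.26 × 9.81 = 12.3606 kN/m³.
The plate makes 55.5° with the vertical, i.e. θ = 90° − 55.5° = 34.5° to the horizontal. Measuring y along the incline from the free-surface line, vertical depth h = y·sinθ with sinθ = 0.566406.
With the apex up, the centroid sits 2h/3 = 2 × 2.39/3 = 1.59333 m below the apex, so y_c = 5.41 + 1.59333 = 7.00333 m and h_c = 7.00333 × 0.566406 = 3.96673 m.
A = ½ × 1.1 × 2.39 = 1.3145 m².
Resultant F = γ·h_c·A = 12.3606 × 3.96673 × 1.3145 = 64.4515 kN.
I_c = b·h³/36 = 1.1 × 2.39³/36 = 0.417142 m⁴.
Centre of pressure: y_p = y_c + I_c/(y_c·A) = 7.00333 + 0.417142/(7.00333 × 1.3145) = 7.00333 + 0.0453126 = 7.04864 m along the plane.
Vertically, h_p = y_p·sinθ = 7.04864 × 0.566406 = 3.99239 m.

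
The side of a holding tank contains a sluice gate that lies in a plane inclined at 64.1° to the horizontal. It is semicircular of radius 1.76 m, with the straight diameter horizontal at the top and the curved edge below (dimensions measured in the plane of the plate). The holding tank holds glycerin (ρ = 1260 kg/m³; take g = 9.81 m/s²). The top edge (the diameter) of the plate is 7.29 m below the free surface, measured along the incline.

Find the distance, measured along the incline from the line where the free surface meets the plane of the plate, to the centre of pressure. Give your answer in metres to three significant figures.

γ = ρg = 1260 × 9.81 / 1000 = 12.3606 kN/m³.
Let θ = 64.1° be the plate's angle to the horizontal; measure y along the incline from where the plane meets the free surface. Vertical depth h = y·sinθ with sinθ = 0.899558.
The centroid of a semicircle lies 4r/(3π) = 0.746967 m from the diameter, here below the top edge, so y_c = 7.29 + 0.746967 = 8.03697 m and h_c = 8.03697 × 0.899558 = 7.22972 m.
A = πr²/2 = π × 1.76²/2 = 4.8657 m².
Resultant F = γ·h_c·A = 12.3606 × 7.22972 × 4.8657 = 434.817 kN.
I_c = (π/8 − 8/(9π))·r⁴ = 0.109757 × 1.76⁴ = 1.05313 m⁴.
Centre of pressure: y_p = y_c + I_c/(y_c·A) = 8.03697 + 1.05313/(8.03697 × 4.8657) = 8.03697 + 0.0269305 = 8.0639 m along the plane.

y_p = 8.06 m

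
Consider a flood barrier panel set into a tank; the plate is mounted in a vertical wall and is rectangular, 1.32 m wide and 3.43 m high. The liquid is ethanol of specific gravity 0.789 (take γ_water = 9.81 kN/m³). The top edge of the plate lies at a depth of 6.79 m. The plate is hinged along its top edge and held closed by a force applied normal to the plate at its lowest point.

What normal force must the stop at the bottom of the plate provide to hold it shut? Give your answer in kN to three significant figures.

γ = 0.789 × 9.81 = 7.74009 kN/m³.
The centroid lies 3.43/2 = 1.715 m below the top edge, so the centroid depth is h_c = 6.79 + 1.715 = 8.505 m.
A = 1.32 × 3.43 = 4.5276 m².
Resultant F = γ·h_c·A = 7.74009 × 8.505 × 4.5276 = 298.049 kN.
I_c = b·h³/12 = 1.32 × 3.43³/12 = 4.4389 m⁴.
Centre of pressure: y_p = y_c + I_c/(y_c·A) = 8.505 + 4.4389/(8.505 × 4.5276) = 8.505 + 0.115274 = 8.62027 m along the plane.
The resultant acts 1.715 + 0.115274 = 1.83027 m (along the plate) below the hinge at the top edge, so the moment about the hinge is M = F × 1.83027 = 298.049 × 1.83027 = 545.51 kN·m.
A normal force at the bottom, 3.43 m from the hinge, must supply this moment: P = 545.51/3.43 = 159.041 kN.

P ≈ 159 kN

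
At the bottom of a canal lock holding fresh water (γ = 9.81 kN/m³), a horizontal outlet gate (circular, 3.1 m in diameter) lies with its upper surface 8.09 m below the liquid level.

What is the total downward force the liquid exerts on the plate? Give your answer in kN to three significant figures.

F ≈ 599 kN

γ = 9.81 kN/m³.
The plate is horizontal, so pressure is uniform at p = γ·h = 9.81 × 8.09 = 79.3629 kN/m².
A = π(1.55)² = 7.54768 m².
F = p·A = 79.3629 × 7.54768 = 599.006 kN.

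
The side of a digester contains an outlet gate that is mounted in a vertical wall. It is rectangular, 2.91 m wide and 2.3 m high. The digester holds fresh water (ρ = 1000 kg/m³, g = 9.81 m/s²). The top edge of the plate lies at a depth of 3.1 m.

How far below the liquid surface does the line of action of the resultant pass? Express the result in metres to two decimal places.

h_p = 4.35 m

γ = ρg = 1000 × 9.81 = 9810 N/m³ = 9.81 kN/m³.
The centroid lies 2.3/2 = 1.15 m below the top edge, so the centroid depth is h_c = 3.1 + 1.15 = 4.25 m.
A = 2.91 × 2.3 = 6.693 m².
Resultant F = γ·h_c·A = 9.81 × 4.25 × 6.693 = 279.048 kN.
I_c = b·h³/12 = 2.91 × 2.3³/12 = 2.9505 m⁴.
Centre of pressure: y_p = y_c + I_c/(y_c·A) = 4.25 + 2.9505/(4.25 × 6.693) = 4.25 + 0.103726 = 4.35373 m along the plane.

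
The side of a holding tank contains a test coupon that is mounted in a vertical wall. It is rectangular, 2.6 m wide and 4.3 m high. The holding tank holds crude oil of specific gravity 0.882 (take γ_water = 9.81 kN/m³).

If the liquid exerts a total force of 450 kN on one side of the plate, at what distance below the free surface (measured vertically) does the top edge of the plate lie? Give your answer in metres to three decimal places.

d_top ≈ 2.502 m

γ = 0.882 × 9.81 = 8.65242 kN/m³.
A = 2.6 × 4.3 = 11.18 m².
From F = γ·h_c·A, the centroid depth is h_c = 450/(8.65242 × 11.18) = 4.65193 m.
The centroid lies 4.3/2 = 2.15 m below the top edge, so the top edge sits at h_top = 4.65193 − 2.15 = 2.50193 m below the surface.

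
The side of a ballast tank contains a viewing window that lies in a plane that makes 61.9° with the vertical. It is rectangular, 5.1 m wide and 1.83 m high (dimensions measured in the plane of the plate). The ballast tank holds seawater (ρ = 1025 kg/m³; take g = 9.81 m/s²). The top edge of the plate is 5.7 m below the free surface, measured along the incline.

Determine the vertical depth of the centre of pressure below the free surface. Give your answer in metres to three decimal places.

γ = ρg = 1025 × 9.81 / 1000 = 10.05525 kN/m³.
The plate makes 61.9° with the vertical, i.e. θ = 90° − 61.9° = 28.1° to the horizontal. Measuring y along the incline from the free-surface line, vertical depth h = y·sinθ with sinθ = 0.471012.
The centroid lies 1.83/2 = 0.915 m below the top edge, so y_c = 5.7 + 0.915 = 6.615 m and h_c = 6.615 × 0.471012 = 3.11574 m.
A = 5.1 × 1.83 = 9.333 m².
Resultant F = γ·h_c·A = 10.05525 × 3.11574 × 9.333 = 292.399 kN.
I_c = b·h³/12 = 5.1 × 1.83³/12 = 2.60461 m⁴.
Centre of pressure: y_p = y_c + I_c/(y_c·A) = 6.615 + 2.60461/(6.615 × 9.333) = 6.615 + 0.0421883 = 6.65719 m along the plane.
Vertically, h_p = y_p·sinθ = 6.65719 × 0.471012 = 3.13562 m.

h_p = 3.136 m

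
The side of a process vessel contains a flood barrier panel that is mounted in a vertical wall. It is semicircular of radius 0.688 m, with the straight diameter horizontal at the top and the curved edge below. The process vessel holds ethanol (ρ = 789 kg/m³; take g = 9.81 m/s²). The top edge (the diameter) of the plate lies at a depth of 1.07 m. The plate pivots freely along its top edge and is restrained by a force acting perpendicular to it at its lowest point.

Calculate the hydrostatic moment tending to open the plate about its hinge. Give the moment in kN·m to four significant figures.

γ = ρg = 789 × 9.81 / 1000 = 7.74009 kN/m³.
The centroid of a semicircle lies 4r/(3π) = 0.291996 m from the diameter, here below the top edge, so the centroid depth is h_c = 1.07 + 0.291996 = 1.362 m.
A = πr²/2 = π × 0.688²/2 = 0.743527 m².
Resultant F = γ·h_c·A = 7.74009 × 1.362 × 0.743527 = 7.83826 kN.
I_c = (π/8 − 8/(9π))·r⁴ = 0.109757 × 0.688⁴ = 0.0245916 m⁴.
Centre of pressure: y_p = y_c + I_c/(y_c·A) = 1.362 + 0.0245916/(1.362 × 0.743527) = 1.362 + 0.0242836 = 1.38628 m along the plane.
The resultant acts 0.291996 + 0.0242836 = 0.31628 m (along the plate) below the hinge at the top edge, so the moment about the hinge is M = F × 0.31628 = 7.83826 × 0.31628 = 2.47908 kN·m.

M ≈ 2.479 kN·m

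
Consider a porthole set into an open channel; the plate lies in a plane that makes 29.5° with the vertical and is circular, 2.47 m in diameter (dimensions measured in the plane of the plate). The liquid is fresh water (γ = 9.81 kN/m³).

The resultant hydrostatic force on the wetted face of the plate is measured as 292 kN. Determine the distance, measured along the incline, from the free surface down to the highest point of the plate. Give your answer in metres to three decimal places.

y_top ≈ 5.902 m

γ = 9.81 kN/m³.
A = π(1.235)² = 4.79164 m².
From F = γ·h_c·A, the centroid depth is h_c = 292/(9.81 × 4.79164) = 6.21197 m.
The plate makes 29.5° with the vertical, i.e. θ = 90° − 29.5° = 60.5° to the horizontal. Measuring y along the incline from the free-surface line, vertical depth h = y·sinθ with sinθ = 0.870356.
Along the incline, y_c = h_c/sinθ = 6.21197/0.870356 = 7.13727 m.
The centroid is at the centre, 1.235 m below the top of the plate, so the highest point sits at y_top = 7.13727 − 1.235 = 5.90227 m along the incline.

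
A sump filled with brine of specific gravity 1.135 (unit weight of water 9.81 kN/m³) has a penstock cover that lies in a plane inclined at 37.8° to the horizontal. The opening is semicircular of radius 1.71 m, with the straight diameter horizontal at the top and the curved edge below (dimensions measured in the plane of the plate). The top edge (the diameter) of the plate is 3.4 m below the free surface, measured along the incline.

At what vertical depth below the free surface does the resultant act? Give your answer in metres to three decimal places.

γ = 1.135 × 9.81 = 11.13435 kN/m³.
Let θ = 37.8° be the plate's angle to the horizontal; measure y along the incline from where the plane meets the free surface. Vertical depth h = y·sinθ with sinθ = 0.612907.
The centroid of a semicircle lies 4r/(3π) = 0.725747 m from the diameter, here below the top edge, so y_c = 3.4 + 0.725747 = 4.12575 m and h_c = 4.12575 × 0.612907 = 2.5287 m.
A = πr²/2 = π × 1.71²/2 = 4.59317 m².
Resultant F = γ·h_c·A = 11.13435 × 2.5287 × 4.59317 = 129.323 kN.
I_c = (π/8 − 8/(9π))·r⁴ = 0.109757 × 1.71⁴ = 0.938462 m⁴.
Centre of pressure: y_p = y_c + I_c/(y_c·A) = 4.12575 + 0.938462/(4.12575 × 4.59317) = 4.12575 + 0.0495224 = 4.17527 m along the plane.
Vertically, h_p = y_p·sinθ = 4.17527 × 0.612907 = 2.55905 m.

h_p = 2.559 m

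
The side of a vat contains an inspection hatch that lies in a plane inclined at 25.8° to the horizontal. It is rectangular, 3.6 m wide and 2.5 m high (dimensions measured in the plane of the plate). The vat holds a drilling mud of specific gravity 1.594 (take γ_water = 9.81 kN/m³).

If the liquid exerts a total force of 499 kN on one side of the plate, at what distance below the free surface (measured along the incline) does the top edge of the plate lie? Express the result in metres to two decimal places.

y_top ≈ 6.90 m

γ = 1.594 × 9.81 = 15.63714 kN/m³.
A = 3.6 × 2.5 = 9 m².
From F = γ·h_c·A, the centroid depth is h_c = 499/(15.63714 × 9) = 3.54569 m.
Let θ = 25.8° be the plate's angle to the horizontal; measure y along the incline from where the plane meets the free surface. Vertical depth h = y·sinθ with sinθ = 0.435231.
Along the incline, y_c = h_c/sinθ = 3.54569/0.435231 = 8.14669 m.
The centroid lies 2.5/2 = 1.25 m below the top edge, so the top edge sits at y_top = 8.14669 − 1.25 = 6.89669 m along the incline.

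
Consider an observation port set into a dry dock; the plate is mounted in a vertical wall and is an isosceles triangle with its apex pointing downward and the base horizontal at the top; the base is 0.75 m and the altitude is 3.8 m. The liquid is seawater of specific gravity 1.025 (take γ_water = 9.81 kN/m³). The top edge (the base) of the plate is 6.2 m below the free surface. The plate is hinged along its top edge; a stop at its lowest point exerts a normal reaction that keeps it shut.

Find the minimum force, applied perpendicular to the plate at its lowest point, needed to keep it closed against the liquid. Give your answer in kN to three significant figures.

γ = 1.025 × 9.81 = 10.05525 kN/m³.
With the apex down, the centroid sits h/3 = 3.8/3 = 1.26667 m below the base (the top edge), so the centroid depth is h_c = 6.2 + 1.26667 = 7.46667 m.
A = ½ × 0.75 × 3.8 = 1.425 m².
Resultant F = γ·h_c·A = 10.05525 × 7.46667 × 1.425 = 106.988 kN.
I_c = b·h³/36 = 0.75 × 3.8³/36 = 1.14317 m⁴.
Centre of pressure: y_p = y_c + I_c/(y_c·A) = 7.46667 + 1.14317/(7.46667 × 1.425) = 7.46667 + 0.107441 = 7.57411 m along the plane.
The resultant acts 1.26667 + 0.107441 = 1.37411 m (along the plate) below the hinge at the top edge, so the moment about the hinge is M = F × 1.37411 = 106.988 × 1.37411 = 147.013 kN·m.
A normal force at the bottom, 3.8 m from the hinge, must supply this moment: P = 147.013/3.8 = 38.6876 kN.

P ≈ 38.7 kN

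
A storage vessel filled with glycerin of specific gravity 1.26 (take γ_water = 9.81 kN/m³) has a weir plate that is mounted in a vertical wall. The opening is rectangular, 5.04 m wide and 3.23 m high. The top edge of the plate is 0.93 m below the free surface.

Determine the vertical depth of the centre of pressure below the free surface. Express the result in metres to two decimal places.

h_p = 2.89 m

γ = 1.26 × 9.81 = 12.3606 kN/m³.
The centroid lies 3.23/2 = 1.615 m below the top edge, so the centroid depth is h_c = 0.93 + 1.615 = 2.545 m.
A = 5.04 × 3.23 = 16.2792 m².
Resultant F = γ·h_c·A = 12.3606 × 2.545 × 16.2792 = 512.107 kN.
I_c = b·h³/12 = 5.04 × 3.23³/12 = 14.1533 m⁴.
Centre of pressure: y_p = y_c + I_c/(y_c·A) = 2.545 + 14.1533/(2.545 × 16.2792) = 2.545 + 0.341615 = 2.88661 m along the plane.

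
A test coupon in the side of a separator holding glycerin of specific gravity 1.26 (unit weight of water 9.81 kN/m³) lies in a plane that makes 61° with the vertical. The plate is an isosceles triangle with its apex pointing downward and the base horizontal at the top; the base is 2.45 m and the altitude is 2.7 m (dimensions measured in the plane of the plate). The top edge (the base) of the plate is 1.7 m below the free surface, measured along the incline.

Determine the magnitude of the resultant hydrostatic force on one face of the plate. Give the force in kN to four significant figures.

γ = 1.26 × 9.81 = 12.3606 kN/m³.
The plate makes 61° with the vertical, i.e. θ = 90° − 61° = 29° to the horizontal. Measuring y along the incline from the free-surface line, vertical depth h = y·sinθ with sinθ = 0.484810.
With the apex down, the centroid sits h/3 = 2.7/3 = 0.9 m below the base (the top edge), so y_c = 1.7 + 0.9 = 2.6 m and h_c = 2.6 × 0.484810 = 1.26051 m.
A = ½ × 2.45 × 2.7 = 3.3075 m².
Resultant F = γ·h_c·A = 12.3606 × 1.26051 × 3.3075 = 51.533 kN.

F ≈ 51.53 kN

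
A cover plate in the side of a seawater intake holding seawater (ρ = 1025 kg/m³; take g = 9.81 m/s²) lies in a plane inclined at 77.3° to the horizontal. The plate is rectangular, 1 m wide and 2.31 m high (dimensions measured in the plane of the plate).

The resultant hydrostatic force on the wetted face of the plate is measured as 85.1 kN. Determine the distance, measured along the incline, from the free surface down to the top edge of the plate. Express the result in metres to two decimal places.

y_top ≈ 2.60 m

γ = ρg = 1025 × 9.81 / 1000 = 10.05525 kN/m³.
A = 1 × 2.31 = 2.31 m².
From F = γ·h_c·A, the centroid depth is h_c = 85.1/(10.05525 × 2.31) = 3.66374 m.
Let θ = 77.3° be the plate's angle to the horizontal; measure y along the incline from where the plane meets the free surface. Vertical depth h = y·sinθ with sinθ = 0.975535.
Along the incline, y_c = h_c/sinθ = 3.66374/0.975535 = 3.75562 m.
The centroid lies 2.31/2 = 1.155 m below the top edge, so the top edge sits at y_top = 3.75562 − 1.155 = 2.60062 m along the incline.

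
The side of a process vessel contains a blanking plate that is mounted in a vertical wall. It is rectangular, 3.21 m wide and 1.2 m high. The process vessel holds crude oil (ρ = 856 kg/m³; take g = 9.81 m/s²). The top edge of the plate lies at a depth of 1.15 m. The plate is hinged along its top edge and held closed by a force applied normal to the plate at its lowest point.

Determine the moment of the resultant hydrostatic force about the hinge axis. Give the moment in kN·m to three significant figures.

M ≈ 37.8 kN·m

γ = ρg = 856 × 9.81 / 1000 = 8.39736 kN/m³.
The centroid lies 1.2/2 = 0.6 m below the top edge, so the centroid depth is h_c = 1.15 + 0.6 = 1.75 m.
A = 3.21 × 1.2 = 3.852 m².
Resultant F = γ·h_c·A = 8.39736 × 1.75 × 3.852 = 56.6066 kN.
I_c = b·h³/12 = 3.21 × 1.2³/12 = 0.46224 m⁴.
Centre of pressure: y_p = y_c + I_c/(y_c·A) = 1.75 + 0.46224/(1.75 × 3.852) = 1.75 + 0.0685714 = 1.81857 m along the plane.
The resultant acts 0.6 + 0.0685714 = 0.668571 m (along the plate) below the hinge at the top edge, so the moment about the hinge is M = F × 0.668571 = 56.6066 × 0.668571 = 37.8455 kN·m.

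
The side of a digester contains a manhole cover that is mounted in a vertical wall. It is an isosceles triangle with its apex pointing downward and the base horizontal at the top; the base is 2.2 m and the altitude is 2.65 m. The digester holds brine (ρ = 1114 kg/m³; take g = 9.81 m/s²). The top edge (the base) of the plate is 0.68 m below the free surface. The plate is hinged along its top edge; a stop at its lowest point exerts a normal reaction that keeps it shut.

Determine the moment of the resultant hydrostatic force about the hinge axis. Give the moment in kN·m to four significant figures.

M ≈ 56.42 kN·m

γ = ρg = 1114 × 9.81 / 1000 = 10.92834 kN/m³.
With the apex down, the centroid sits h/3 = 2.65/3 = 0.883333 m below the base (the top edge), so the centroid depth is h_c = 0.68 + 0.883333 = 1.56333 m.
A = ½ × 2.2 × 2.65 = 2.915 m².
Resultant F = γ·h_c·A = 10.92834 × 1.56333 × 2.915 = 49.8016 kN.
I_c = b·h³/36 = 2.2 × 2.65³/36 = 1.13725 m⁴.
Centre of pressure: y_p = y_c + I_c/(y_c·A) = 1.56333 + 1.13725/(1.56333 × 2.915) = 1.56333 + 0.249555 = 1.81289 m along the plane.
The resultant acts 0.883333 + 0.249555 = 1.13289 m (along the plate) below the hinge at the top edge, so the moment about the hinge is M = F × 1.13289 = 49.8016 × 1.13289 = 56.4197 kN·m.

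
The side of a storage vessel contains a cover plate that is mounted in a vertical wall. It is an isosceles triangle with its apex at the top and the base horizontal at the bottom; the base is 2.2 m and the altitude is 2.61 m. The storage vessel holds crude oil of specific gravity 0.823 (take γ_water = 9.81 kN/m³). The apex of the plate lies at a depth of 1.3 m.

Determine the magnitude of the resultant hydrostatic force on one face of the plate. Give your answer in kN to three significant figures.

F ≈ 70.5 kN

γ = 0.823 × 9.81 = 8.07363 kN/m³.
With the apex up, the centroid sits 2h/3 = 2 × 2.61/3 = 1.74 m below the apex, so the centroid depth is h_c = 1.3 + 1.74 = 3.04 m.
A = ½ × 2.2 × 2.61 = 2.871 m².
Resultant F = γ·h_c·A = 8.07363 × 3.04 × 2.871 = 70.4654 kN.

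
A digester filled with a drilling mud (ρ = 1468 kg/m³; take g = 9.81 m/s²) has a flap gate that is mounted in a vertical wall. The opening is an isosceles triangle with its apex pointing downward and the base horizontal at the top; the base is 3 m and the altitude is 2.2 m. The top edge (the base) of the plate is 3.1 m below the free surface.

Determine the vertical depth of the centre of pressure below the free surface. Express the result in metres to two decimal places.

h_p = 3.90 m

γ = ρg = 1468 × 9.81 / 1000 = 14.40108 kN/m³.
With the apex down, the centroid sits h/3 = 2.2/3 = 0.733333 m below the base (the top edge), so the centroid depth is h_c = 3.1 + 0.733333 = 3.83333 m.
A = ½ × 3 × 2.2 = 3.3 m².
Resultant F = γ·h_c·A = 14.40108 × 3.83333 × 3.3 = 182.174 kN.
I_c = b·h³/36 = 3 × 2.2³/36 = 0.887333 m⁴.
Centre of pressure: y_p = y_c + I_c/(y_c·A) = 3.83333 + 0.887333/(3.83333 × 3.3) = 3.83333 + 0.070145 = 3.90348 m along the plane.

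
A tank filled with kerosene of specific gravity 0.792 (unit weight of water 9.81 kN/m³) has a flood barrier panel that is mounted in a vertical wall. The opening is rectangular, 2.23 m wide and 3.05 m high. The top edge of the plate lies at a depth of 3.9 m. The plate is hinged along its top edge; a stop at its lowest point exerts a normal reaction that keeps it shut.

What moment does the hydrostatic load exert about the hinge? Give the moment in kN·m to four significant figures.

γ = 0.792 × 9.81 = 7.76952 kN/m³.
The centroid lies 3.05/2 = 1.525 m below the top edge, so the centroid depth is h_c = 3.9 + 1.525 = 5.425 m.
A = 2.23 × 3.05 = 6.8015 m².
Resultant F = γ·h_c·A = 7.76952 × 5.425 × 6.8015 = 286.681 kN.
I_c = b·h³/12 = 2.23 × 3.05³/12 = 5.27258 m⁴.
Centre of pressure: y_p = y_c + I_c/(y_c·A) = 5.425 + 5.27258/(5.425 × 6.8015) = 5.425 + 0.142896 = 5.5679 m along the plane.
The resultant acts 1.525 + 0.142896 = 1.6679 m (along the plate) below the hinge at the top edge, so the moment about the hinge is M = F × 1.6679 = 286.681 × 1.6679 = 478.155 kN·m.

M ≈ 478.2 kN·m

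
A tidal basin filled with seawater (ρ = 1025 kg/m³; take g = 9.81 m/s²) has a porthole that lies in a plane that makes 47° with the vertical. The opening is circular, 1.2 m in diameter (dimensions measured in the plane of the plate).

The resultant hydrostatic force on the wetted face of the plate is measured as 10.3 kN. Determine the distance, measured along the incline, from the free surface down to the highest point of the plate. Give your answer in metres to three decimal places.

y_top ≈ 0.728 m

γ = ρg = 1025 × 9.81 / 1000 = 10.05525 kN/m³.
A = π(0.6)² = 1.13097 m².
From F = γ·h_c·A, the centroid depth is h_c = 10.3/(10.05525 × 1.13097) = 0.905719 m.
The plate makes 47° with the vertical, i.e. θ = 90° − 47° = 43° to the horizontal. Measuring y along the incline from the free-surface line, vertical depth h = y·sinθ with sinθ = 0.681998.
Along the incline, y_c = h_c/sinθ = 0.905719/0.681998 = 1.32804 m.
The centroid is at the centre, 0.6 m below the top of the plate, so the highest point sits at y_top = 1.32804 − 0.6 = 0.72804 m along the incline.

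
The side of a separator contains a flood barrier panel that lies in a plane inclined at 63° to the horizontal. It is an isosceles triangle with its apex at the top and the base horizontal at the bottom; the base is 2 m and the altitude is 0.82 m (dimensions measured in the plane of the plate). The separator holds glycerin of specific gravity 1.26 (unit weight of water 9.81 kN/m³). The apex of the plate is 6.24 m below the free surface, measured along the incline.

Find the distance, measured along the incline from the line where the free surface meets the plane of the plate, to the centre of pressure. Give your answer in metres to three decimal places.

γ = 1.26 × 9.81 = 12.3606 kN/m³.
Let θ = 63° be the plate's angle to the horizontal; measure y along the incline from where the plane meets the free surface. Vertical depth h = y·sinθ with sinθ = 0.891007.
With the apex up, the centroid sits 2h/3 = 2 × 0.82/3 = 0.546667 m below the apex, so y_c = 6.24 + 0.546667 = 6.78667 m and h_c = 6.78667 × 0.891007 = 6.04697 m.
A = ½ × 2 × 0.82 = 0.82 m².
Resultant F = γ·h_c·A = 12.3606 × 6.04697 × 0.82 = 61.2902 kN.
I_c = b·h³/36 = 2 × 0.82³/36 = 0.0306316 m⁴.
Centre of pressure: y_p = y_c + I_c/(y_c·A) = 6.78667 + 0.0306316/(6.78667 × 0.82) = 6.78667 + 0.00550426 = 6.79217 m along the plane.

y_p = 6.792 m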